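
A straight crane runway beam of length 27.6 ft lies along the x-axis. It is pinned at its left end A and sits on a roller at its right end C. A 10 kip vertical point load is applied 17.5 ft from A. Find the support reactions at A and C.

Moments about A: C_y·27.6 − 10·17.5 = 0 → C_y = 175/27.6 = 6.34058 ≈ 6.341 kip.
ΣF_y = 0: A_y + 6.34058 − 10 = 0 → A_y = 3.659 kip.
ΣF_x = 0: no horizontal applied forces, so A_x = 0.

A_x = 0, A_y = 3.659 kip, C_y = 6.341 kip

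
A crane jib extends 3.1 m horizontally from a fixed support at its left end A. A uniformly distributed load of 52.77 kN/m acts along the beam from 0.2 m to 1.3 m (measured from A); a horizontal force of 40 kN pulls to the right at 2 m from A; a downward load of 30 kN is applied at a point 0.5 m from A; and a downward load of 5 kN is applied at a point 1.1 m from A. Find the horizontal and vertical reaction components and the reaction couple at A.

Resultant of the distributed load: 52.77 × 1.1 = 58.047 kN at 0.75 m from A.
ΣF_x = 0: A_x + 40 = 0 → A_x = -40.00 kN.
ΣF_y = 0: A_y − 52.77·1.1 − 30 − 5 = 0 → A_y = 93.05 kN.
ΣM about A: M_A − (52.77·1.1)·0.75 − 30·0.5 − 5·1.1 = 0 → M_A = 64.04 kN·m.

A_x = -40.00 kN, A_y = 93.05 kN, M_A = 64.04 kN·m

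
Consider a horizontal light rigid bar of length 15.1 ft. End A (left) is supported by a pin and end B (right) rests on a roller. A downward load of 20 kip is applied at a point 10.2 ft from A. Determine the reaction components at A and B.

Moments about A: B_y·15.1 − 20·10.2 = 0 → B_y = 204/15.1 = 13.5099 ≈ 13.51 kip.
ΣF_y = 0: A_y + 13.5099 − 20 = 0 → A_y = 6.490 kip.
ΣF_x = 0: no horizontal applied forces, so A_x = 0.

A_x = 0, A_y = 6.490 kip, B_y = 13.51 kip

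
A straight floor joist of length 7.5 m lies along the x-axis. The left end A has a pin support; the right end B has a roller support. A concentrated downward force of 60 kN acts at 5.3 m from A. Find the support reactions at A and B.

A_x = 0, A_y = 17.60 kN, B_y = 42.40 kN

Taking moments about A: B_y·7.5 − 60·5.3 = 0 → B_y = 318/7.5 = 42.40 kN.
ΣF_y = 0: A_y + 42.4 − 60 = 0 → A_y = 17.60 kN.
ΣF_x = 0: no horizontal applied forces, so A_x = 0.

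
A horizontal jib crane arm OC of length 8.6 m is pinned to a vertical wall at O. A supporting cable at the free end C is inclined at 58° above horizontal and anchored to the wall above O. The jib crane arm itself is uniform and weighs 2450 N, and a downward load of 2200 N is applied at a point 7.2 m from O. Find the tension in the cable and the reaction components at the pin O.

T = 3616 N, O_x = 1916 N, O_y = 1583 N

ΣM about O: T·sin58°·8.6 − 2450·4.3 − 2200·7.2 = 0 → T = 26375/(8.6·0.848048) = 3616.38 ≈ 3616 N.
ΣF_x = 0: O_x − T·cos58° = 0 → O_x = 3616.38 × 0.529919 = 1916 N.
ΣF_y = 0: O_y + T·sin58° − 2450 − 2200 = 0 → O_y = 4650 − 3616.38 × 0.848048 = 1583 N.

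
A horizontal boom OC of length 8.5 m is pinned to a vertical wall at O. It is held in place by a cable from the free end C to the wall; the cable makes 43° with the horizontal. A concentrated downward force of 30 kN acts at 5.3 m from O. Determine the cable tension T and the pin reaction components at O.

ΣM about O: T·sin43°·8.5 − 30·5.3 = 0 → T = 159/(8.5·0.681998) = 27.4281 ≈ 27.43 kN.
ΣF_x = 0: O_x − T·cos43° = 0 → O_x = 27.4281 × 0.731354 = 20.06 kN.
ΣF_y = 0: O_y + T·sin43° − 30 = 0 → O_y = 30 − 27.4281 × 0.681998 = 11.29 kN.

T = 27.43 kN, O_x = 20.06 kN, O_y = 11.29 kN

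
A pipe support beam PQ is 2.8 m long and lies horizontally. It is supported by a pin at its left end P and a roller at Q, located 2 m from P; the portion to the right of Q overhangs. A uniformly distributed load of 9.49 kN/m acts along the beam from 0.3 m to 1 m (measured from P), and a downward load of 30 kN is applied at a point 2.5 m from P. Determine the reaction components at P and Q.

P_x = 0, P_y = -3.016 kN, Q_y = 39.66 kN

Resultant of the distributed load: 9.49 × 0.7 = 6.643 kN at 0.65 m from P.
ΣM about P: Q_y·2 − (9.49·0.7)·0.65 − 30·2.5 = 0 → Q_y = 79.31795/2 = 39.659 ≈ 39.66 kN.
ΣF_y = 0: P_y + 39.659 − 9.49·0.7 − 30 = 0 → P_y = -3.016 kN.
ΣF_x = 0: no horizontal applied forces, so P_x = 0.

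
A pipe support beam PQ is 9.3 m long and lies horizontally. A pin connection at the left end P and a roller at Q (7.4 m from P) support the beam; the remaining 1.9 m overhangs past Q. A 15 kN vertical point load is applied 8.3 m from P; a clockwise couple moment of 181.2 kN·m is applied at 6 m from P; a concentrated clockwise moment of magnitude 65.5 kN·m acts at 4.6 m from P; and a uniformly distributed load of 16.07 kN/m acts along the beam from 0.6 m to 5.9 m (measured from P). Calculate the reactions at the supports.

P_x = 0, P_y = 12.60 kN, Q_y = 87.57 kN

Resultant of the distributed load: 16.07 × 5.3 = 85.171 kN at 3.25 m from P.
Moments about P: Q_y·7.4 − 15·8.3 − 181.2 − 65.5 − (16.07·5.3)·3.25 = 0 → Q_y = 648.00575/7.4 = 87.5683 ≈ 87.57 kN.
ΣF_y = 0: P_y + 87.5683 − 15 − 16.07·5.3 = 0 → P_y = 12.60 kN.
ΣF_x = 0: no horizontal applied forces, so P_x = 0.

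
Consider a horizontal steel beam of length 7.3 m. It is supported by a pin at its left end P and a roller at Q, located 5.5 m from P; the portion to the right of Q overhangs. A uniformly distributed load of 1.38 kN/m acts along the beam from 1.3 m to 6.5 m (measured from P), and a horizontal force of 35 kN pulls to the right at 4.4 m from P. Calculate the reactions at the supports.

Resultant of the distributed load: 1.38 × 5.2 = 7.176 kN at 3.9 m from P.
ΣM about P: Q_y·5.5 − (1.38·5.2)·3.9 = 0 → Q_y = 27.9864/5.5 = 5.08844 ≈ 5.088 kN.
ΣF_y = 0: P_y + 5.08844 − 1.38·5.2 = 0 → P_y = 2.088 kN.
ΣF_x = 0: P_x + 35 = 0 → P_x = -35.00 kN.

P_x = -35.00 kN, P_y = 2.088 kN, Q_y = 5.088 kN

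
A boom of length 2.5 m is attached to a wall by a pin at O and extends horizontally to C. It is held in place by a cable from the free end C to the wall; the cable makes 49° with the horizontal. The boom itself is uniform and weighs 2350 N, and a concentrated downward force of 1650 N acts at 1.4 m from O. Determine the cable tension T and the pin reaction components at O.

ΣM about O: T·sin49°·2.5 − 2350·1.25 − 1650·1.4 = 0 → T = 5247.5/(2.5·0.75471) = 2781.2 ≈ 2781 N.
ΣF_x = 0: O_x − T·cos49° = 0 → O_x = 2781.2 × 0.656059 = 1825 N.
ΣF_y = 0: O_y + T·sin49° − 2350 − 1650 = 0 → O_y = 4000 − 2781.2 × 0.75471 = 1901 N.

T = 2781 N, O_x = 1825 N, O_y = 1901 N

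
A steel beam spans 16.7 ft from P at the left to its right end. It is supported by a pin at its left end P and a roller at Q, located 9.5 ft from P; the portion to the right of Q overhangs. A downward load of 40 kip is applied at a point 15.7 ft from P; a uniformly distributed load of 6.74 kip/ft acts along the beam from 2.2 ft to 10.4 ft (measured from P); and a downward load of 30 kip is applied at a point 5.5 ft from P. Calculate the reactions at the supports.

P_x = 0, P_y = 5.143 kip, Q_y = 120.1 kip

Resultant of the distributed load: 6.74 × 8.2 = 55.268 kip at 6.3 ft from P.
ΣM about P: Q_y·9.5 − 40·15.7 − (6.74·8.2)·6.3 − 30·5.5 = 0 → Q_y = 1141.1884/9.5 = 120.125 ≈ 120.1 kip.
ΣF_y = 0: P_y + 120.125 − 40 − 6.74·8.2 − 30 = 0 → P_y = 5.143 kip.
ΣF_x = 0: no horizontal applied forces, so P_x = 0.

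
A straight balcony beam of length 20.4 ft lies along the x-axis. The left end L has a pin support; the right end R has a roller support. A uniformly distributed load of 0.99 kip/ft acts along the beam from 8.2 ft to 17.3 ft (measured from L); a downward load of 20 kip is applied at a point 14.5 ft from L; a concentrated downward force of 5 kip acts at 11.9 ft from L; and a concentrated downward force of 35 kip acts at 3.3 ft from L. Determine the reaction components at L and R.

L_x = 0, L_y = 40.58 kip, R_y = 28.42 kip

Resultant of the distributed load: 0.99 × 9.1 = 9.009 kip at 12.75 ft from L.
Moments about L: R_y·20.4 − (0.99·9.1)·12.75 − 20·14.5 − 5·11.9 − 35·3.3 = 0 → R_y = 579.86475/20.4 = 28.4247 ≈ 28.42 kip.
ΣF_y = 0: L_y + 28.4247 − 0.99·9.1 − 20 − 5 − 35 = 0 → L_y = 40.58 kip.
ΣF_x = 0: no horizontal applied forces, so L_x = 0.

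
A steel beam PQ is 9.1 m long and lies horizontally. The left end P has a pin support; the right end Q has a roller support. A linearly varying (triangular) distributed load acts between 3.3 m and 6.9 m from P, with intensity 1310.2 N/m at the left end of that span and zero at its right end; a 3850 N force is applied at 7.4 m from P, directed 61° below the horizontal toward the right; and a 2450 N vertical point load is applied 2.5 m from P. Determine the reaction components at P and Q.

Resultant of the triangular load: ½ × 1310.2 × 3.6 = 2358.36 N, acting at 4.5 m from P (one-third of the span from the peak).
Taking moments about P: Q_y·9.1 − (½·1310.2·3.6)·4.5 − 3850·sin61°·7.4 − 2450·2.5 = 0 → Q_y = 41655.5/9.1 = 4577.53 ≈ 4578 N.
ΣF_y = 0: P_y + 4577.53 − ½·1310.2·3.6 − 3850·sin61° − 2450 = 0 → P_y = 3598 N.
ΣF_x = 0: P_x + 3850·cos61° = 0 → P_x = -1867 N.

P_x = -1867 N, P_y = 3598 N, Q_y = 4578 N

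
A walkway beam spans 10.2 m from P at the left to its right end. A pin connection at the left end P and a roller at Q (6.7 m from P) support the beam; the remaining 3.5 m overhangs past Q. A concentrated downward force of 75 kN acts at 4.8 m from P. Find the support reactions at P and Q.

Moments about P: Q_y·6.7 − 75·4.8 = 0 → Q_y = 360/6.7 = 53.7313 ≈ 53.73 kN.
ΣF_y = 0: P_y + 53.7313 − 75 = 0 → P_y = 21.27 kN.
ΣF_x = 0: no horizontal applied forces, so P_x = 0.

P_x = 0, P_y = 21.27 kN, Q_y = 53.73 kN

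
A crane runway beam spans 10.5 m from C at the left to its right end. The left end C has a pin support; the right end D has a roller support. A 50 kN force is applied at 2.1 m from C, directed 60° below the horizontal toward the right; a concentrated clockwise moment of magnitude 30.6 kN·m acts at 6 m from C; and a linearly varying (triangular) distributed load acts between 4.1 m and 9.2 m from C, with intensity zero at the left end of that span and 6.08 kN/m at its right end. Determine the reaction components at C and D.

Resultant of the triangular load: ½ × 6.08 × 5.1 = 15.504 kN, acting at 7.5 m from C (one-third of the span from the peak).
Taking moments about C: D_y·10.5 − 50·sin60°·2.1 − 30.6 − (½·6.08·5.1)·7.5 = 0 → D_y = 237.813/10.5 = 22.6489 ≈ 22.65 kN.
ΣF_y = 0: C_y + 22.6489 − 50·sin60° − ½·6.08·5.1 = 0 → C_y = 36.16 kN.
ΣF_x = 0: C_x + 50·cos60° = 0 → C_x = -25.00 kN.

C_x = -25.00 kN, C_y = 36.16 kN, D_y = 22.65 kN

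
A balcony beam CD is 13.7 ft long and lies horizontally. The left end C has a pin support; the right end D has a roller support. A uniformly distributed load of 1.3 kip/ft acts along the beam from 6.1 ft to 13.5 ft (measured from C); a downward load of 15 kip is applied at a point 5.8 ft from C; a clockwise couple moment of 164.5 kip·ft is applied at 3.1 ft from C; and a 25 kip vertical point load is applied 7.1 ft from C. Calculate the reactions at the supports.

Resultant of the distributed load: 1.3 × 7.4 = 9.62 kip at 9.8 ft from C.
ΣM about C: D_y·13.7 − (1.3·7.4)·9.8 − 15·5.8 − 164.5 − 25·7.1 = 0 → D_y = 523.276/13.7 = 38.1953 ≈ 38.20 kip.
ΣF_y = 0: C_y + 38.1953 − 1.3·7.4 − 15 − 25 = 0 → C_y = 11.42 kip.
ΣF_x = 0: no horizontal applied forces, so C_x = 0.

C_x = 0, C_y = 11.42 kip, D_y = 38.20 kip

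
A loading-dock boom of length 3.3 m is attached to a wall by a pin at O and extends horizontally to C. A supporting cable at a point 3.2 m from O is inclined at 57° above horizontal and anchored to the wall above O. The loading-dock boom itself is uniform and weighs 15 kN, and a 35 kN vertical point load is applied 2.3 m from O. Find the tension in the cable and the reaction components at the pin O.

T = 39.22 kN, O_x = 21.36 kN, O_y = 17.11 kN

ΣM about O: T·sin57°·3.2 − 15·1.65 − 35·2.3 = 0 → T = 105.25/(3.2·0.838671) = 39.2176 ≈ 39.22 kN.
ΣF_x = 0: O_x − T·cos57° = 0 → O_x = 39.2176 × 0.544639 = 21.36 kN.
ΣF_y = 0: O_y + T·sin57° − 15 − 35 = 0 → O_y = 50 − 39.2176 × 0.838671 = 17.11 kN.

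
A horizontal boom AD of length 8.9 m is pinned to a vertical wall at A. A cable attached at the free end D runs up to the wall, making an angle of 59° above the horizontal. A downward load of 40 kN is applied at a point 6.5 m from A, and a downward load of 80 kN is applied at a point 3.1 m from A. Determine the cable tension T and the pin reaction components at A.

T = 66.59 kN, A_x = 34.30 kN, A_y = 62.92 kN

ΣM about A: T·sin59°·8.9 − 40·6.5 − 80·3.1 = 0 → T = 508/(8.9·0.857167) = 66.5899 ≈ 66.59 kN.
ΣF_x = 0: A_x − T·cos59° = 0 → A_x = 66.5899 × 0.515038 = 34.30 kN.
ΣF_y = 0: A_y + T·sin59° − 40 − 80 = 0 → A_y = 120 − 66.5899 × 0.857167 = 62.92 kN.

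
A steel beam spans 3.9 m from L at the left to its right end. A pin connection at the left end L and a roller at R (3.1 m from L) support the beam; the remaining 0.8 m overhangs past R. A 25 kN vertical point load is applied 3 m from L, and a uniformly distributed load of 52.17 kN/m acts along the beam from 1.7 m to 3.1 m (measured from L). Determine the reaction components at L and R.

L_x = 0, L_y = 17.30 kN, R_y = 80.74 kN

Resultant of the distributed load: 52.17 × 1.4 = 73.038 kN at 2.4 m from L.
Taking moments about L: R_y·3.1 − 25·3 − (52.17·1.4)·2.4 = 0 → R_y = 250.2912/3.1 = 80.7391 ≈ 80.74 kN.
ΣF_y = 0: L_y + 80.7391 − 25 − 52.17·1.4 = 0 → L_y = 17.30 kN.
ΣF_x = 0: no horizontal applied forces, so L_x = 0.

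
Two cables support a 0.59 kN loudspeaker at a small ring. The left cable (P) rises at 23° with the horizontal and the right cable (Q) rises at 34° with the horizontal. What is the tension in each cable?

ΣF_x = 0: −T_P·cos23° + T_Q·cos34° = 0 → T_Q = 1.11033·T_P.
ΣF_y = 0: T_P·sin23° + T_Q·sin34° = 0.59.
Substitute: T_P·(0.390731 + 1.11033·0.559193) = 0.59 → T_P = 0.583223 ≈ 0.5832 kN.
Then T_Q = 1.11033 × 0.583223 = 0.6476 kN.

T_P = 0.5832 kN, T_Q = 0.6476 kN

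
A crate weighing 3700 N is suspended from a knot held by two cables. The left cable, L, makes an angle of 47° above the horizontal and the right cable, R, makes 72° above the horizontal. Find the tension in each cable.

T_L = 1307 N, T_R = 2885 N

ΣF_x = 0: −T_L·cos47° + T_R·cos72° = 0 → T_R = 2.20699·T_L.
ΣF_y = 0: T_L·sin47° + T_R·sin72° = 3700.
Substitute: T_L·(0.731354 + 2.20699·0.951057) = 3700 → T_L = 1307.27 ≈ 1307 N.
Then T_R = 2.20699 × 1307.27 = 2885 N.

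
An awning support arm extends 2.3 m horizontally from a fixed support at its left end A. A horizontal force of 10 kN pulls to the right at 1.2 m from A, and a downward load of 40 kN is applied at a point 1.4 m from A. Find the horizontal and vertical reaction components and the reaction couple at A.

ΣF_x = 0: A_x + 10 = 0 → A_x = -10.00 kN.
ΣF_y = 0: A_y − 40 = 0 → A_y = 40.00 kN.
ΣM about A: M_A − 40·1.4 = 0 → M_A = 56.00 kN·m.

A_x = -10.00 kN, A_y = 40.00 kN, M_A = 56.00 kN·m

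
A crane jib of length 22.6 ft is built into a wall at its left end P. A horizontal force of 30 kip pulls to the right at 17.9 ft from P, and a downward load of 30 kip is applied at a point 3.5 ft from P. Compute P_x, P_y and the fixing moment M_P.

P_x = -30.00 kip, P_y = 30.00 kip, M_P = 105.0 kip·ft

ΣF_x = 0: P_x + 30 = 0 → P_x = -30.00 kip.
ΣF_y = 0: P_y − 30 = 0 → P_y = 30.00 kip.
ΣM about P: M_P − 30·3.5 = 0 → M_P = 105.0 kip·ft.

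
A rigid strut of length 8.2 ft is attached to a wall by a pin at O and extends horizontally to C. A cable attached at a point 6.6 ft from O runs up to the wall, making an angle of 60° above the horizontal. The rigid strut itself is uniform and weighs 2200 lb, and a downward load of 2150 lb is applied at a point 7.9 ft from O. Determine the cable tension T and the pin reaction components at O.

ΣM about O: T·sin60°·6.6 − 2200·4.1 − 2150·7.9 = 0 → T = 26005/(6.6·0.866025) = 4549.7 ≈ 4550 lb.
ΣF_x = 0: O_x − T·cos60° = 0 → O_x = 4549.7 × 0.5 = 2275 lb.
ΣF_y = 0: O_y + T·sin60° − 2200 − 2150 = 0 → O_y = 4350 − 4549.7 × 0.866025 = 409.8 lb.

T = 4550 lb, O_x = 2275 lb, O_y = 409.8 lb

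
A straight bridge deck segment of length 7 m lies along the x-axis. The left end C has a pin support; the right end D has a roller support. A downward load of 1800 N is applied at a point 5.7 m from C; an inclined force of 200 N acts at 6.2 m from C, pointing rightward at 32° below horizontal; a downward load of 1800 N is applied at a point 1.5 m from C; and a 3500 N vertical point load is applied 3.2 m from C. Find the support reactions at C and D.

Taking moments about C: D_y·7 − 1800·5.7 − 200·sin32°·6.2 − 1800·1.5 − 3500·3.2 = 0 → D_y = 24817.1/7 = 3545.3 ≈ 3545 N.
ΣF_y = 0: C_y + 3545.3 − 1800 − 200·sin32° − 1800 − 3500 = 0 → C_y = 3661 N.
ΣF_x = 0: C_x + 200·cos32° = 0 → C_x = -169.6 N.

C_x = -169.6 N, C_y = 3661 N, D_y = 3545 N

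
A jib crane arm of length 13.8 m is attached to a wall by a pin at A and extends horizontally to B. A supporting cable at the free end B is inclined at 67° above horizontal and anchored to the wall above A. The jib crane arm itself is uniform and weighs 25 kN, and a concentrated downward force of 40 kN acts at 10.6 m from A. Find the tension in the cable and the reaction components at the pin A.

T = 46.96 kN, A_x = 18.35 kN, A_y = 21.78 kN

ΣM about A: T·sin67°·13.8 − 25·6.9 − 40·10.6 = 0 → T = 596.5/(13.8·0.920505) = 46.9575 ≈ 46.96 kN.
ΣF_x = 0: A_x − T·cos67° = 0 → A_x = 46.9575 × 0.390731 = 18.35 kN.
ΣF_y = 0: A_y + T·sin67° − 25 − 40 = 0 → A_y = 65 − 46.9575 × 0.920505 = 21.78 kN.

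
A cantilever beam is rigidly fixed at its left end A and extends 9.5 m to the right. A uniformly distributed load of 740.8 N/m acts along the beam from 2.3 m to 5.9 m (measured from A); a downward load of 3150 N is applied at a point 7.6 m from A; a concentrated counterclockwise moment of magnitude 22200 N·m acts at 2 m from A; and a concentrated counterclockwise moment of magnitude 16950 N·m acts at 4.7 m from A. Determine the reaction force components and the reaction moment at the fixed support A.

Resultant of the distributed load: 740.8 × 3.6 = 2666.88 N at 4.1 m from A.
ΣF_x = 0: A_x = 0.
ΣF_y = 0: A_y − 740.8·3.6 − 3150 = 0 → A_y = 5817 N.
ΣM about A: M_A − (740.8·3.6)·4.1 − 3150·7.6 + 22200 + 16950 = 0 → M_A = -4276 N·m.

A_x = 0, A_y = 5817 N, M_A = -4276 N·m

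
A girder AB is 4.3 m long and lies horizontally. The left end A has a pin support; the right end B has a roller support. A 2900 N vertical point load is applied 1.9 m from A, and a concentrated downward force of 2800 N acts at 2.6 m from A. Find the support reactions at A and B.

A_x = 0, A_y = 2726 N, B_y = 2974 N

ΣM about A: B_y·4.3 − 2900·1.9 − 2800·2.6 = 0 → B_y = 12790/4.3 = 2974.42 ≈ 2974 N.
ΣF_y = 0: A_y + 2974.42 − 2900 − 2800 = 0 → A_y = 2726 N.
ΣF_x = 0: no horizontal applied forces, so A_x = 0.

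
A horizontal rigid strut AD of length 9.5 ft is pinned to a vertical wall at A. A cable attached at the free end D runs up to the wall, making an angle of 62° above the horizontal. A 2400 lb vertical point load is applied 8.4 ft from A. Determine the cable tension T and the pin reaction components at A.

ΣM about A: T·sin62°·9.5 − 2400·8.4 = 0 → T = 20160/(9.5·0.882948) = 2403.43 ≈ 2403 lb.
ΣF_x = 0: A_x − T·cos62° = 0 → A_x = 2403.43 × 0.469472 = 1128 lb.
ΣF_y = 0: A_y + T·sin62° − 2400 = 0 → A_y = 2400 − 2403.43 × 0.882948 = 277.9 lb.

T = 2403 lb, A_x = 1128 lb, A_y = 277.9 lb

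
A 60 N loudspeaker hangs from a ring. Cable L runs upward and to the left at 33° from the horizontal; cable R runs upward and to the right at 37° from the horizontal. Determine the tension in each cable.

T_L = 50.99 N, T_R = 53.55 N

ΣF_x = 0: −T_L·cos33° + T_R·cos37° = 0 → T_R = 1.05013·T_L.
ΣF_y = 0: T_L·sin33° + T_R·sin37° = 60.
Substitute: T_L·(0.544639 + 1.05013·0.601815) = 60 → T_L = 50.9934 ≈ 50.99 N.
Then T_R = 1.05013 × 50.9934 = 53.55 N.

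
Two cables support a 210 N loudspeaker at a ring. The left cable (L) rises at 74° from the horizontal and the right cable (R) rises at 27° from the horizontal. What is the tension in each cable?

ΣF_x = 0: −T_L·cos74° + T_R·cos27° = 0 → T_R = 0.309355·T_L.
ΣF_y = 0: T_L·sin74° + T_R·sin27° = 210.
Substitute: T_L·(0.961262 + 0.309355·0.45399) = 210 → T_L = 190.613 ≈ 190.6 N.
Then T_R = 0.309355 × 190.613 = 58.97 N.

T_L = 190.6 N, T_R = 58.97 N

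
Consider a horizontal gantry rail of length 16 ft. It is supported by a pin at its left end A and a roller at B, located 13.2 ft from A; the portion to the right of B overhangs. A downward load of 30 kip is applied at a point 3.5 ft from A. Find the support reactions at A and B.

Moments about A: B_y·13.2 − 30·3.5 = 0 → B_y = 105/13.2 = 7.95455 ≈ 7.955 kip.
ΣF_y = 0: A_y + 7.95455 − 30 = 0 → A_y = 22.05 kip.
ΣF_x = 0: no horizontal applied forces, so A_x = 0.

A_x = 0, A_y = 22.05 kip, B_y = 7.955 kip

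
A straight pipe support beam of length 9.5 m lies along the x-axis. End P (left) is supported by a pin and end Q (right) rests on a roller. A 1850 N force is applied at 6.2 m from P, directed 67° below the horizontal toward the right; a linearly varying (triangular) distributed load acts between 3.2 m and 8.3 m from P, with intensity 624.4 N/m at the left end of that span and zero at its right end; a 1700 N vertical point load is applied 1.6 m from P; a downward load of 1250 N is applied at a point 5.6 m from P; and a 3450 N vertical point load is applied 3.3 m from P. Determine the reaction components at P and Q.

Resultant of the triangular load: ½ × 624.4 × 5.1 = 1592.22 N, acting at 4.9 m from P (one-third of the span from the peak).
Moments about P: Q_y·9.5 − 1850·sin67°·6.2 − (½·624.4·5.1)·4.9 − 1700·1.6 − 1250·5.6 − 3450·3.3 = 0 → Q_y = 39465.1/9.5 = 4154.22 ≈ 4154 N.
ΣF_y = 0: P_y + 4154.22 − 1850·sin67° − ½·624.4·5.1 − 1700 − 1250 − 3450 = 0 → P_y = 5541 N.
ΣF_x = 0: P_x + 1850·cos67° = 0 → P_x = -722.9 N.

P_x = -722.9 N, P_y = 5541 N, Q_y = 4154 N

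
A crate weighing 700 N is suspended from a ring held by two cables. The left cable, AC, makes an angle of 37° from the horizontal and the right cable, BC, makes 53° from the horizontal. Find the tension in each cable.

T_AC = 421.3 N, T_BC = 559.0 N

ΣF_x = 0: −T_AC·cos37° + T_BC·cos53° = 0 → T_BC = 1.32704·T_AC.
ΣF_y = 0: T_AC·sin37° + T_BC·sin53° = 700.
Substitute: T_AC·(0.601815 + 1.32704·0.798636) = 700 → T_AC = 421.271 ≈ 421.3 N.
Then T_BC = 1.32704 × 421.271 = 559.0 N.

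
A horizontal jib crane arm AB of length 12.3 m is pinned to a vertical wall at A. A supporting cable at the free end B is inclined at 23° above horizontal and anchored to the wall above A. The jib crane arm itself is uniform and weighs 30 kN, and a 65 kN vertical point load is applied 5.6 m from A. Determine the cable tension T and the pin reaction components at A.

T = 114.1 kN, A_x = 105.1 kN, A_y = 50.41 kN

ΣM about A: T·sin23°·12.3 − 30·6.15 − 65·5.6 = 0 → T = 548.5/(12.3·0.390731) = 114.128 ≈ 114.1 kN.
ΣF_x = 0: A_x − T·cos23° = 0 → A_x = 114.128 × 0.920505 = 105.1 kN.
ΣF_y = 0: A_y + T·sin23° − 30 − 65 = 0 → A_y = 95 − 114.128 × 0.390731 = 50.41 kN.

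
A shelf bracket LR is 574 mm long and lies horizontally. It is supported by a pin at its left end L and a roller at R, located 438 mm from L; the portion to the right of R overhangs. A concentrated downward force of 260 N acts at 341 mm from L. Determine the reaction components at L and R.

L_x = 0, L_y = 57.58 N, R_y = 202.4 N

Moments about L: R_y·438 − 260·341 = 0 → R_y = 88660/438 = 202.42 ≈ 202.4 N.
ΣF_y = 0: L_y + 202.42 − 260 = 0 → L_y = 57.58 N.
ΣF_x = 0: no horizontal applied forces, so L_x = 0.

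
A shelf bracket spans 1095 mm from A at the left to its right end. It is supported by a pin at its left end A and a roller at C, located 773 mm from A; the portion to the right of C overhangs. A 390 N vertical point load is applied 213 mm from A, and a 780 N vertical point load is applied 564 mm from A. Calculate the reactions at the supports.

A_x = 0, A_y = 493.4 N, C_y = 676.6 N

Taking moments about A: C_y·773 − 390·213 − 780·564 = 0 → C_y = 522990/773 = 676.572 ≈ 676.6 N.
ΣF_y = 0: A_y + 676.572 − 390 − 780 = 0 → A_y = 493.4 N.
ΣF_x = 0: no horizontal applied forces, so A_x = 0.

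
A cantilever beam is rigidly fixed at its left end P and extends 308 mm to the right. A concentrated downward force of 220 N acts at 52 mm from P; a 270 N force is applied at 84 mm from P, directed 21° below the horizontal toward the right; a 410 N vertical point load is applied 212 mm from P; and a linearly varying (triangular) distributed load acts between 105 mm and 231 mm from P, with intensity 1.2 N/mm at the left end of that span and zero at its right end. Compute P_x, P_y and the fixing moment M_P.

Resultant of the triangular load: ½ × 1.2 × 126 = 75.6 N, acting at 147 mm from P (one-third of the span from the peak).
ΣF_x = 0: P_x + 270·cos21° = 0 → P_x = -252.1 N.
ΣF_y = 0: P_y − 220 − 270·sin21° − 410 − ½·1.2·126 = 0 → P_y = 802.4 N.
ΣM about P: M_P − 220·52 − 270·sin21°·84 − 410·212 − (½·1.2·126)·147 = 0 → M_P = 117600 N·mm.

P_x = -252.1 N, P_y = 802.4 N, M_P = 117600 N·mm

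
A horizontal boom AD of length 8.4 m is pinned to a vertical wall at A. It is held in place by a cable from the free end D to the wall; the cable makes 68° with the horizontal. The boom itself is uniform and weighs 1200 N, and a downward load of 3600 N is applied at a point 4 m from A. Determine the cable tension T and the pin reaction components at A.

ΣM about A: T·sin68°·8.4 − 1200·4.2 − 3600·4 = 0 → T = 19440/(8.4·0.927184) = 2496.04 ≈ 2496 N.
ΣF_x = 0: A_x − T·cos68° = 0 → A_x = 2496.04 × 0.374607 = 935.0 N.
ΣF_y = 0: A_y + T·sin68° − 1200 − 3600 = 0 → A_y = 4800 − 2496.04 × 0.927184 = 2486 N.

T = 2496 N, A_x = 935.0 N, A_y = 2486 N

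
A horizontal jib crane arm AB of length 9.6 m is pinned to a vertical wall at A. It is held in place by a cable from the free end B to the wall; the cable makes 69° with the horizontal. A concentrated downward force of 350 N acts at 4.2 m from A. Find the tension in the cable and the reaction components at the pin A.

ΣM about A: T·sin69°·9.6 − 350·4.2 = 0 → T = 1470/(9.6·0.93358) = 164.019 ≈ 164.0 N.
ΣF_x = 0: A_x − T·cos69° = 0 → A_x = 164.019 × 0.358368 = 58.78 N.
ΣF_y = 0: A_y + T·sin69° − 350 = 0 → A_y = 350 − 164.019 × 0.93358 = 196.9 N.

T = 164.0 N, A_x = 58.78 N, A_y = 196.9 N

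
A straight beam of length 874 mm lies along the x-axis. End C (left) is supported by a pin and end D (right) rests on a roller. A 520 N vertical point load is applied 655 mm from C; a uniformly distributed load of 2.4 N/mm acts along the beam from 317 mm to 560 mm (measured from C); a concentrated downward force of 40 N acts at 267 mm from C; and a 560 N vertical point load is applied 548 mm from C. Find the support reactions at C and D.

Resultant of the distributed load: 2.4 × 243 = 583.2 N at 438.5 mm from C.
ΣM about C: D_y·874 − 520·655 − (2.4·243)·438.5 − 40·267 − 560·548 = 0 → D_y = 913893.2/874 = 1045.64 ≈ 1046 N.
ΣF_y = 0: C_y + 1045.64 − 520 − 2.4·243 − 40 − 560 = 0 → C_y = 657.6 N.
ΣF_x = 0: no horizontal applied forces, so C_x = 0.

C_x = 0, C_y = 657.6 N, D_y = 1046 N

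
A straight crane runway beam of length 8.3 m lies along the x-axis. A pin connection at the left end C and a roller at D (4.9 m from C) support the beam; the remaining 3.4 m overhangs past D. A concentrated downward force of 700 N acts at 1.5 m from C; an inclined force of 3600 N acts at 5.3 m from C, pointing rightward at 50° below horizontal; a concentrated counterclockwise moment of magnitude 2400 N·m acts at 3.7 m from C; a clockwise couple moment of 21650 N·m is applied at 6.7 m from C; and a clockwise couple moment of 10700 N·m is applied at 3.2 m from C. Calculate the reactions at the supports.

C_x = -2314 N, C_y = -5852 N, D_y = 9309 N

Moments about C: D_y·4.9 − 700·1.5 − 3600·sin50°·5.3 + 2400 − 21650 − 10700 = 0 → D_y = 45616.1/4.9 = 9309.41 ≈ 9309 N.
ΣF_y = 0: C_y + 9309.41 − 700 − 3600·sin50° = 0 → C_y = -5852 N.
ΣF_x = 0: C_x + 3600·cos50° = 0 → C_x = -2314 N.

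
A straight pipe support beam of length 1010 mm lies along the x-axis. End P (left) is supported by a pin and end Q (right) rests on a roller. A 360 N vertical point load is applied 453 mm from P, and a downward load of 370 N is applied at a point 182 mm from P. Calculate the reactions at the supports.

Moments about P: Q_y·1010 − 360·453 − 370·182 = 0 → Q_y = 230420/1010 = 228.139 ≈ 228.1 N.
ΣF_y = 0: P_y + 228.139 − 360 − 370 = 0 → P_y = 501.9 N.
ΣF_x = 0: no horizontal applied forces, so P_x = 0.

P_x = 0, P_y = 501.9 N, Q_y = 228.1 N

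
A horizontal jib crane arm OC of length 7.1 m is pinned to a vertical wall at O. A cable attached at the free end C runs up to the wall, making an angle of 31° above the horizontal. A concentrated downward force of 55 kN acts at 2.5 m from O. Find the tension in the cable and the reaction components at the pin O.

ΣM about O: T·sin31°·7.1 − 55·2.5 = 0 → T = 137.5/(7.1·0.515038) = 37.6015 ≈ 37.60 kN.
ΣF_x = 0: O_x − T·cos31° = 0 → O_x = 37.6015 × 0.857167 = 32.23 kN.
ΣF_y = 0: O_y + T·sin31° − 55 = 0 → O_y = 55 − 37.6015 × 0.515038 = 35.63 kN.

T = 37.60 kN, O_x = 32.23 kN, O_y = 35.63 kN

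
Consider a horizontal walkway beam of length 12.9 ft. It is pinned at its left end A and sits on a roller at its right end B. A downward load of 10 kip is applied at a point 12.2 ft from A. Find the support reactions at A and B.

A_x = 0, A_y = 0.5426 kip, B_y = 9.457 kip

ΣM about A: B_y·12.9 − 10·12.2 = 0 → B_y = 122/12.9 = 9.45736 ≈ 9.457 kip.
ΣF_y = 0: A_y + 9.45736 − 10 = 0 → A_y = 0.5426 kip.
ΣF_x = 0: no horizontal applied forces, so A_x = 0.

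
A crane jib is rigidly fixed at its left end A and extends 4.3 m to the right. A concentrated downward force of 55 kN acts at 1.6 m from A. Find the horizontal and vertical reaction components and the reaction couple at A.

ΣF_x = 0: A_x = 0.
ΣF_y = 0: A_y − 55 = 0 → A_y = 55.00 kN.
ΣM about A: M_A − 55·1.6 = 0 → M_A = 88.00 kN·m.

A_x = 0, A_y = 55.00 kN, M_A = 88.00 kN·m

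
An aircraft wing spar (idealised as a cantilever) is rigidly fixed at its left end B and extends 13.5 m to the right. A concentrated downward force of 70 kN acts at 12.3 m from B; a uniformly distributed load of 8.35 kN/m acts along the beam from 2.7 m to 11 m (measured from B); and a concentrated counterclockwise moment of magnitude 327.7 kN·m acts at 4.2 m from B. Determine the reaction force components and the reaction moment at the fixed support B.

B_x = 0, B_y = 139.3 kN, M_B = 1008 kN·m

Resultant of the distributed load: 8.35 × 8.3 = 69.305 kN at 6.85 m from B.
ΣF_x = 0: B_x = 0.
ΣF_y = 0: B_y − 70 − 8.35·8.3 = 0 → B_y = 139.3 kN.
ΣM about B: M_B − 70·12.3 − (8.35·8.3)·6.85 + 327.7 = 0 → M_B = 1008 kN·m.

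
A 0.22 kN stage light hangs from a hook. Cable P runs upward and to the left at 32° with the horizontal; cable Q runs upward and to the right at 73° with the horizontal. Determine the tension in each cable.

ΣF_x = 0: −T_P·cos32° + T_Q·cos73° = 0 → T_Q = 2.90058·T_P.
ΣF_y = 0: T_P·sin32° + T_Q·sin73° = 0.22.
Substitute: T_P·(0.529919 + 2.90058·0.956305) = 0.22 → T_P = 0.0665908 ≈ 0.06659 kN.
Then T_Q = 2.90058 × 0.0665908 = 0.1932 kN.

T_P = 0.06659 kN, T_Q = 0.1932 kN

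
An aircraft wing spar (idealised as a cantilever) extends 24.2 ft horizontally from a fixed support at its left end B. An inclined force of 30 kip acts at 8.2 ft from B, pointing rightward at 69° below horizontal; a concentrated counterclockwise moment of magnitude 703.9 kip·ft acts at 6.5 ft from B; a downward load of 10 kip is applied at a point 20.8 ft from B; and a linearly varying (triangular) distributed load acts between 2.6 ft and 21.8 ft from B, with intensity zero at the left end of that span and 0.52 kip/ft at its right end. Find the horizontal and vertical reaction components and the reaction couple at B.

B_x = -10.75 kip, B_y = 43.00 kip, M_B = -189.4 kip·ft

Resultant of the triangular load: ½ × 0.52 × 19.2 = 4.992 kip, acting at 15.4 ft from B (one-third of the span from the peak).
ΣF_x = 0: B_x + 30·cos69° = 0 → B_x = -10.75 kip.
ΣF_y = 0: B_y − 30·sin69° − 10 − ½·0.52·19.2 = 0 → B_y = 43.00 kip.
ΣM about B: M_B − 30·sin69°·8.2 + 703.9 − 10·20.8 − (½·0.52·19.2)·15.4 = 0 → M_B = -189.4 kip·ft.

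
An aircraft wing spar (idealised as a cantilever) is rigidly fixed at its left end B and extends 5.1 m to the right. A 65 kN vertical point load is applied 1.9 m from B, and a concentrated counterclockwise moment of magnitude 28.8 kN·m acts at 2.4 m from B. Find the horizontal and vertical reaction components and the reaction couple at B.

ΣF_x = 0: B_x = 0.
ΣF_y = 0: B_y − 65 = 0 → B_y = 65.00 kN.
ΣM about B: M_B − 65·1.9 + 28.8 = 0 → M_B = 94.70 kN·m.

B_x = 0, B_y = 65.00 kN, M_B = 94.70 kN·m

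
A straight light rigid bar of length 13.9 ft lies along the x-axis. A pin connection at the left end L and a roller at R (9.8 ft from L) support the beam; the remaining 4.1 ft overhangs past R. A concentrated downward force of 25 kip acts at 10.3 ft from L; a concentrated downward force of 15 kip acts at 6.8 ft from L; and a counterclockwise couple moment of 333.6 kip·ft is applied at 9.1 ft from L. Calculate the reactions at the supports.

L_x = 0, L_y = 37.36 kip, R_y = 2.643 kip

Moments about L: R_y·9.8 − 25·10.3 − 15·6.8 + 333.6 = 0 → R_y = 25.9/9.8 = 2.64286 ≈ 2.643 kip.
ΣF_y = 0: L_y + 2.64286 − 25 − 15 = 0 → L_y = 37.36 kip.
ΣF_x = 0: no horizontal applied forces, so L_x = 0.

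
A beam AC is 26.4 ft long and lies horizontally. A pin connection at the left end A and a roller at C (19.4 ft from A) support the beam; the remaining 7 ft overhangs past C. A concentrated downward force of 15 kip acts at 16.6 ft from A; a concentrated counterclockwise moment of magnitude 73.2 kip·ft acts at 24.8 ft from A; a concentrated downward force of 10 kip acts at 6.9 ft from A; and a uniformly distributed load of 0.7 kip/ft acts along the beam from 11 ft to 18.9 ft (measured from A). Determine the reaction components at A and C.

A_x = 0, A_y = 13.65 kip, C_y = 16.88 kip

Resultant of the distributed load: 0.7 × 7.9 = 5.53 kip at 14.95 ft from A.
ΣM about A: C_y·19.4 − 15·16.6 + 73.2 − 10·6.9 − (0.7·7.9)·14.95 = 0 → C_y = 327.4735/19.4 = 16.8801 ≈ 16.88 kip.
ΣF_y = 0: A_y + 16.8801 − 15 − 10 − 0.7·7.9 = 0 → A_y = 13.65 kip.
ΣF_x = 0: no horizontal applied forces, so A_x = 0.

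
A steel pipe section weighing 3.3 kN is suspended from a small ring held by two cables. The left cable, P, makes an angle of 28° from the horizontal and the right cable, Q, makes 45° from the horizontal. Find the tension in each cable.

ΣF_x = 0: −T_P·cos28° + T_Q·cos45° = 0 → T_Q = 1.24868·T_P.
ΣF_y = 0: T_P·sin28° + T_Q·sin45° = 3.3.
Substitute: T_P·(0.469472 + 1.24868·0.707107) = 3.3 → T_P = 2.44007 ≈ 2.440 kN.
Then T_Q = 1.24868 × 2.44007 = 3.047 kN.

T_P = 2.440 kN, T_Q = 3.047 kN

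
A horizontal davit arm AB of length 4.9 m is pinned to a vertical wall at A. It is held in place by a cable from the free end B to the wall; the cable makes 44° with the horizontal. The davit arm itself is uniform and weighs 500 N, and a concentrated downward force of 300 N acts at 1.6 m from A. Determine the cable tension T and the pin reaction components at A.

T = 500.9 N, A_x = 360.3 N, A_y = 452.0 N

ΣM about A: T·sin44°·4.9 − 500·2.45 − 300·1.6 = 0 → T = 1705/(4.9·0.694658) = 500.907 ≈ 500.9 N.
ΣF_x = 0: A_x − T·cos44° = 0 → A_x = 500.907 × 0.71934 = 360.3 N.
ΣF_y = 0: A_y + T·sin44° − 500 − 300 = 0 → A_y = 800 − 500.907 × 0.694658 = 452.0 N.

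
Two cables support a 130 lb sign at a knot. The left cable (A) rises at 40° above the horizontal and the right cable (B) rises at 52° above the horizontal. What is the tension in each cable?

T_A = 80.08 lb, T_B = 99.65 lb

ΣF_x = 0: −T_A·cos40° + T_B·cos52° = 0 → T_B = 1.24426·T_A.
ΣF_y = 0: T_A·sin40° + T_B·sin52° = 130.
Substitute: T_A·(0.642788 + 1.24426·0.788011) = 130 → T_A = 80.0848 ≈ 80.08 lb.
Then T_B = 1.24426 × 80.0848 = 99.65 lb.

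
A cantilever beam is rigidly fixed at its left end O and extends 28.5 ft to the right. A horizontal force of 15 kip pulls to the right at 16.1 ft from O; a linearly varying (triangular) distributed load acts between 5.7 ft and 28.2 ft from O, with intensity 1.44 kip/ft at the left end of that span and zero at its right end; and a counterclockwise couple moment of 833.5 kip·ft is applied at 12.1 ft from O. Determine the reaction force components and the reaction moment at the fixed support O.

O_x = -15.00 kip, O_y = 16.20 kip, M_O = -619.7 kip·ft

Resultant of the triangular load: ½ × 1.44 × 22.5 = 16.2 kip, acting at 13.2 ft from O (one-third of the span from the peak).
ΣF_x = 0: O_x + 15 = 0 → O_x = -15.00 kip.
ΣF_y = 0: O_y − ½·1.44·22.5 = 0 → O_y = 16.20 kip.
ΣM about O: M_O − (½·1.44·22.5)·13.2 + 833.5 = 0 → M_O = -619.7 kip·ft.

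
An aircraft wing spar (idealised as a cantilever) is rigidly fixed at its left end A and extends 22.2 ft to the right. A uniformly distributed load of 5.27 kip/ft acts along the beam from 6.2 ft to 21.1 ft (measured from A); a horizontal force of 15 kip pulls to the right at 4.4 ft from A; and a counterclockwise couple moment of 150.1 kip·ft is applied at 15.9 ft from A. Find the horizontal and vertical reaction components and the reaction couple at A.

A_x = -15.00 kip, A_y = 78.52 kip, M_A = 921.7 kip·ft

Resultant of the distributed load: 5.27 × 14.9 = 78.523 kip at 13.65 ft from A.
ΣF_x = 0: A_x + 15 = 0 → A_x = -15.00 kip.
ΣF_y = 0: A_y − 5.27·14.9 = 0 → A_y = 78.52 kip.
ΣM about A: M_A − (5.27·14.9)·13.65 + 150.1 = 0 → M_A = 921.7 kip·ft.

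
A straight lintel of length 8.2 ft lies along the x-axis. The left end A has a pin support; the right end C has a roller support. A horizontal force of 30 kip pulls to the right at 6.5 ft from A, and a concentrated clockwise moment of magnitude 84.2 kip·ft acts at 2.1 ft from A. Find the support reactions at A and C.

A_x = -30.00 kip, A_y = -10.27 kip, C_y = 10.27 kip

ΣM about A: C_y·8.2 − 84.2 = 0 → C_y = 84.2/8.2 = 10.2683 ≈ 10.27 kip.
ΣF_y = 0: A_y + 10.2683  = 0 → A_y = -10.27 kip.
ΣF_x = 0: A_x + 30 = 0 → A_x = -30.00 kip.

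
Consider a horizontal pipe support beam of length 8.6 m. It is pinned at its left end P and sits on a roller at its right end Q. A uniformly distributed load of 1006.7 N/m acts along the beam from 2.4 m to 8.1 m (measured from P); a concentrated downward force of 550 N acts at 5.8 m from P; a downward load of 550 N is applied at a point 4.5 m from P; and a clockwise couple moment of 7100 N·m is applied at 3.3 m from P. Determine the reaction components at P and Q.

Resultant of the distributed load: 1006.7 × 5.7 = 5738.19 N at 5.25 m from P.
Taking moments about P: Q_y·8.6 − (1006.7·5.7)·5.25 − 550·5.8 − 550·4.5 − 7100 = 0 → Q_y = 42890.4975/8.6 = 4987.27 ≈ 4987 N.
ΣF_y = 0: P_y + 4987.27 − 1006.7·5.7 − 550 − 550 = 0 → P_y = 1851 N.
ΣF_x = 0: no horizontal applied forces, so P_x = 0.

P_x = 0, P_y = 1851 N, Q_y = 4987 N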